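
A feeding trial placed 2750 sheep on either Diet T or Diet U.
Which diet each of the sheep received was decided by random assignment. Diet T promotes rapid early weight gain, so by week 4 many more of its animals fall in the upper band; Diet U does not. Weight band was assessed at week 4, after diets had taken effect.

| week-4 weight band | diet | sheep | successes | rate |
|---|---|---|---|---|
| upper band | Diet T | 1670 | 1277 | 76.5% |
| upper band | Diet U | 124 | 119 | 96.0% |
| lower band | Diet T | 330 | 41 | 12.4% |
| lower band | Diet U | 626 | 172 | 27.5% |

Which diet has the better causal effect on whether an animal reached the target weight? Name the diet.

Diet T

The week-4 weight band-specific comparison favours Diet U throughout, but the pooled figures favour Diet T. The question is whether to condition on week-4 weight band.
Week-4 weight band here is a post-treatment variable shaped by the diet; conditioning on it would introduce bias rather than remove it. The overall comparison is the causal one.
Pooled: Diet T 65.9% vs Diet U 38.8%; Diet T is higher overall.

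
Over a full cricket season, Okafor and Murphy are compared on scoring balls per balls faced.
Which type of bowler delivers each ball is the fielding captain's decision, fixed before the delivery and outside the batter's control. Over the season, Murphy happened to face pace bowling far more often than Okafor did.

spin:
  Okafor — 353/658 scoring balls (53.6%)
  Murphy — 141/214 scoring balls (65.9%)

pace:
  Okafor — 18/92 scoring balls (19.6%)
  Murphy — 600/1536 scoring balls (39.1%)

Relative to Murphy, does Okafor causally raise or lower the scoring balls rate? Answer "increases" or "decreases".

Murphy is higher inside every bowling type stratum but Okafor is higher in aggregate. Whether to stratify depends on how bowling type relates to the player.
The imbalance in bowling type arose from how balls faced were allocated, not from anything the player did; and bowling type independently affects the outcome. The pooled gap is confounded — condition on bowling type.
Within each level — spin: 53.6% vs 65.9%; pace: 19.6% vs 39.1% — Murphy is higher every time.

decreases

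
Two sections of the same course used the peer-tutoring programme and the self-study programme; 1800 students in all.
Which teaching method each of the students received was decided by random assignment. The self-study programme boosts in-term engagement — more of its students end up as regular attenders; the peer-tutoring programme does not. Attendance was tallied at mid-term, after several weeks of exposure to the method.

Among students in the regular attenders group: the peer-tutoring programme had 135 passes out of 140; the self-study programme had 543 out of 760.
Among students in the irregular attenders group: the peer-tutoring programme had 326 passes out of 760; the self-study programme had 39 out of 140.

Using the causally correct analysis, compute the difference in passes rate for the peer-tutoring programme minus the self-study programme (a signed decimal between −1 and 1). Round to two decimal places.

-0.13

The stratified and pooled comparisons disagree (the peer-tutoring programme wins within each mid-term attendance; the self-study programme wins overall), so the answer turns on the causal role of mid-term attendance.
Mid-term attendance lies on the pathway teaching method → mid-term attendance → outcome, so adjusting for it blocks the indirect effect. For the total causal effect of teaching method, use the unadjusted pooled rates.
The causal difference is the pooled difference: 0.512 − 0.647 = -0.134.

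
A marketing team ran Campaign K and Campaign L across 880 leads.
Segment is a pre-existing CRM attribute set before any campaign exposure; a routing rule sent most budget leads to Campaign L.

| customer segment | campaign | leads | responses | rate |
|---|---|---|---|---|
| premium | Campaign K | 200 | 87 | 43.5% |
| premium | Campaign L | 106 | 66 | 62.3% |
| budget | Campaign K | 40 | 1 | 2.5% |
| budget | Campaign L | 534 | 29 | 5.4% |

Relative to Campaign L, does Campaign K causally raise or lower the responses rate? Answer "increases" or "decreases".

decreases

Within every customer segment level Campaign L has the higher rate, yet pooled Campaign K does — Simpson's reversal.
Nothing the campaign does changes customer segment; the imbalance is an allocation artefact. With customer segment also predicting the outcome, the pooled figure is confounded, and the within-stratum comparison is the causal one.
Within each level — premium: 43.5% vs 62.3%; budget: 2.5% vs 5.4% — Campaign L is higher every time.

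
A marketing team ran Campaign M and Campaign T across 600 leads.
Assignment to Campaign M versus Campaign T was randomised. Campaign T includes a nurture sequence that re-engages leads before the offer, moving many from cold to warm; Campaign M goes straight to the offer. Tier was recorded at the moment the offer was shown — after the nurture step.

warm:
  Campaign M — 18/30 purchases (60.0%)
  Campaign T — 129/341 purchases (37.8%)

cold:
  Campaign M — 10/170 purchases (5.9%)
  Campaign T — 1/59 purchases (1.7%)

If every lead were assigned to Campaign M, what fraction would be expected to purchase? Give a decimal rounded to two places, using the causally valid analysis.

0.14

Engagement tier lies on the pathway campaign → engagement tier → outcome, so adjusting for it blocks the indirect effect. For the total causal effect of campaign, use the unadjusted pooled rates.
So P(outcome | do(Campaign M)) is just the pooled rate for Campaign M: 28/200 = 0.140.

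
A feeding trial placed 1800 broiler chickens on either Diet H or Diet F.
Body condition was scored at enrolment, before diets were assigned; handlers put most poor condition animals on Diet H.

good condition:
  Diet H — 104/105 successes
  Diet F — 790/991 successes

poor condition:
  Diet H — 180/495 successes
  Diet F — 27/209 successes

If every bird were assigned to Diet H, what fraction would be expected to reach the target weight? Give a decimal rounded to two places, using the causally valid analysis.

0.75

Here starting body condition is a common cause — it drives both which diet a case falls under and the outcome. The crude comparison mixes populations; the stratum-specific rates are the causally relevant ones.
Standardising Diet H to the population starting body condition mix: 0.609·104/105 + 0.391·180/495 = 0.745.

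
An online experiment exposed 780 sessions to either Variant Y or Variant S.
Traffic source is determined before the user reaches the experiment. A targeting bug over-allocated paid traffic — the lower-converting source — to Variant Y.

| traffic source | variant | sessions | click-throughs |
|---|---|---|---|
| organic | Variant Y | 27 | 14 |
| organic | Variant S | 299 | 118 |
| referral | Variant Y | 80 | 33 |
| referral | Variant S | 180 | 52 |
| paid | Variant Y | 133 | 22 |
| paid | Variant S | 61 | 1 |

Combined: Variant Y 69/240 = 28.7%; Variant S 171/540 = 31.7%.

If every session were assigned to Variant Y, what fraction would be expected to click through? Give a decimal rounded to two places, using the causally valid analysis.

Traffic source differs across variants for reasons unrelated to any effect of the variant itself, and it separately predicts the outcome — a classic confounder. We must compare within traffic source levels.
Standardising Variant Y to the population traffic source mix: 0.418·14/27 + 0.333·33/80 + 0.249·22/133 = 0.395.

0.40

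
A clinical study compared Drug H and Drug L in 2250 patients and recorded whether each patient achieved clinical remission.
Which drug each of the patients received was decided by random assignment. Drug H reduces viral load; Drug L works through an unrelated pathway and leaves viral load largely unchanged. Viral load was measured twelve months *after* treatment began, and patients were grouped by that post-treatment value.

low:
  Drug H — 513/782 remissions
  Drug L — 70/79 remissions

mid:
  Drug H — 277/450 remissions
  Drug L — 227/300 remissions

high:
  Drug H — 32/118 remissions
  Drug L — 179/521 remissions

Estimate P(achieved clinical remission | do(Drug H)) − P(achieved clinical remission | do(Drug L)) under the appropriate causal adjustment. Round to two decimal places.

+0.08

The distribution of viral load is itself part of what the drug does — it is an intermediate outcome. Holding it fixed would remove that part of the effect; the total effect is the pooled difference.
The causal difference is the pooled difference: 0.609 − 0.529 = +0.080.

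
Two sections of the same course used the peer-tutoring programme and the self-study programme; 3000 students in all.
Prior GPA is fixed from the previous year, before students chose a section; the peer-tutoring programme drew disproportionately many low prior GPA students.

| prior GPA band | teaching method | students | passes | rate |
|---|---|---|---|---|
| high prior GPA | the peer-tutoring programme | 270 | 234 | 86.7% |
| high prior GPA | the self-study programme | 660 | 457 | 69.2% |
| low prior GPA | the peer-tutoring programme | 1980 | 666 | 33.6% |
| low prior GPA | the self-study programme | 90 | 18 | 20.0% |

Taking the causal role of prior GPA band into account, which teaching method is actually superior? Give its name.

the peer-tutoring programme

Here prior GPA band is a common cause — it drives both which teaching method a case falls under and the outcome. The crude comparison mixes populations; the stratum-specific rates are the causally relevant ones.
Within each level — high prior GPA: 86.7% vs 69.2%; low prior GPA: 33.6% vs 20.0% — the peer-tutoring programme is higher every time.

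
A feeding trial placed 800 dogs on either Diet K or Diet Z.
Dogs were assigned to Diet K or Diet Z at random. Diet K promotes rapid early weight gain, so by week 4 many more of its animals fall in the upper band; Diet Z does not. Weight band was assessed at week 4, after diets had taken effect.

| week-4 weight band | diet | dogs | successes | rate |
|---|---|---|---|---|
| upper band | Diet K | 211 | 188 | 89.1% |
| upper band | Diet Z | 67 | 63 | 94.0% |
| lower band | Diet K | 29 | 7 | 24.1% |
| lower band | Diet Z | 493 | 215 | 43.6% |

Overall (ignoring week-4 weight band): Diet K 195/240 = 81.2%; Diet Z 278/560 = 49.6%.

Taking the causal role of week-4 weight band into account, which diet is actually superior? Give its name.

Diet K

Week-4 weight band is downstream of the diet. One should not condition on a consequence of treatment, so the overall rates are the right comparison.
Pooled: Diet K 81.2% vs Diet Z 49.6%; Diet K is higher overall.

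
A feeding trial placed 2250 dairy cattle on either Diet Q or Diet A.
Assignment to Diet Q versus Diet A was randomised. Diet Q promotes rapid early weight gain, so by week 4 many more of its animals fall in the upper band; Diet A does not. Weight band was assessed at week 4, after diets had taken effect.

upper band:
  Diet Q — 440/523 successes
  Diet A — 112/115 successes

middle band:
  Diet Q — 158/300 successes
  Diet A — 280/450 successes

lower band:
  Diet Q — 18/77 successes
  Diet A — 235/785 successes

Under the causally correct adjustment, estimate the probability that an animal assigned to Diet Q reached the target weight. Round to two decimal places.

Week-4 weight band here is a post-treatment variable shaped by the diet; conditioning on it would introduce bias rather than remove it. The overall comparison is the causal one.
So P(outcome | do(Diet Q)) is just the pooled rate for Diet Q: 616/900 = 0.684.

0.68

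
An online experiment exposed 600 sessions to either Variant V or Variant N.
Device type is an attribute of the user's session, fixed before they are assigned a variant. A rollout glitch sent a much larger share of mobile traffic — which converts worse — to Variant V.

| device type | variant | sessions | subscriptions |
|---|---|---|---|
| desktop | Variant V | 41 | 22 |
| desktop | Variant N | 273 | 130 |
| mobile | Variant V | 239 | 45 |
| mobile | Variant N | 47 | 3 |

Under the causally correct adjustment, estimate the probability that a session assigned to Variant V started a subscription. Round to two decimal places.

Device type satisfies the back-door criterion: it is not a descendant of the variant, and it blocks the spurious path from variant to outcome. Adjusting for it (i.e., using the within-device type rates) gives the causal effect.
Standardising Variant V to the population device type mix: 0.523·22/41 + 0.477·45/239 = 0.371.

0.37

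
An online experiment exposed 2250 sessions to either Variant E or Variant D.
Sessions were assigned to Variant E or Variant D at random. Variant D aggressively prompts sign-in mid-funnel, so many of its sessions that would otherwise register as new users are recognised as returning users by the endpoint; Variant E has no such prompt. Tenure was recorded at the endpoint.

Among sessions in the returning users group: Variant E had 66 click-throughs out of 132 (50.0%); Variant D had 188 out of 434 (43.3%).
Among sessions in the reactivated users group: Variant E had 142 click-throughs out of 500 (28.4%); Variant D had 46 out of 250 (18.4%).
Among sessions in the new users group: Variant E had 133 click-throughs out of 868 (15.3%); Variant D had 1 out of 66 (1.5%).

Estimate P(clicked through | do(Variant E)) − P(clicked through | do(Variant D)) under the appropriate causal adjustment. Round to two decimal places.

-0.09

The stratified and pooled comparisons disagree (Variant E wins within each user tenure; Variant D wins overall), so the answer turns on the causal role of user tenure.
User tenure here is a post-treatment variable shaped by the variant; conditioning on it would introduce bias rather than remove it. The overall comparison is the causal one.
The causal difference is the pooled difference: 0.227 − 0.313 = -0.086.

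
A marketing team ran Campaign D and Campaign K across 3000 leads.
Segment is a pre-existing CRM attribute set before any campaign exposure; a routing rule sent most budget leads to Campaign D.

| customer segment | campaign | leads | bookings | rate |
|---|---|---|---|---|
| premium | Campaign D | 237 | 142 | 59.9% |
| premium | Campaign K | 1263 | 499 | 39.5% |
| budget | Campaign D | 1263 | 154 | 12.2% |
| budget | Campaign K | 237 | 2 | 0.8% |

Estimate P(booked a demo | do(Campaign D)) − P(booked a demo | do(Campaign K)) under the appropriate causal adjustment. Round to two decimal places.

The customer segment-specific comparison favours Campaign D throughout, but the pooled figures favour Campaign K. The question is whether to condition on customer segment.
Customer segment satisfies the back-door criterion: it is not a descendant of the campaign, and it blocks the spurious path from campaign to outcome. Adjusting for it (i.e., using the within-customer segment rates) gives the causal effect.
Adjusting over the population distribution of customer segment: 0.500·(0.599−0.395) + 0.500·(0.122−0.008) = +0.159.

+0.16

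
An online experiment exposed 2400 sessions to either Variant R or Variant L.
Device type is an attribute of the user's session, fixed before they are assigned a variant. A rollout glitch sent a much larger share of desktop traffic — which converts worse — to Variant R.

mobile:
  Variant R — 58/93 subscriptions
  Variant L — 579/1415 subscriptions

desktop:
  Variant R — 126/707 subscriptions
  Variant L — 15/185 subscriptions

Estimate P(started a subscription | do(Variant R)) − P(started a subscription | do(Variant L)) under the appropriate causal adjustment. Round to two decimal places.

Device type satisfies the back-door criterion: it is not a descendant of the variant, and it blocks the spurious path from variant to outcome. Adjusting for it (i.e., using the within-device type rates) gives the causal effect.
Adjusting over the population distribution of device type: 0.628·(0.624−0.409) + 0.372·(0.178−0.081) = +0.171.

+0.17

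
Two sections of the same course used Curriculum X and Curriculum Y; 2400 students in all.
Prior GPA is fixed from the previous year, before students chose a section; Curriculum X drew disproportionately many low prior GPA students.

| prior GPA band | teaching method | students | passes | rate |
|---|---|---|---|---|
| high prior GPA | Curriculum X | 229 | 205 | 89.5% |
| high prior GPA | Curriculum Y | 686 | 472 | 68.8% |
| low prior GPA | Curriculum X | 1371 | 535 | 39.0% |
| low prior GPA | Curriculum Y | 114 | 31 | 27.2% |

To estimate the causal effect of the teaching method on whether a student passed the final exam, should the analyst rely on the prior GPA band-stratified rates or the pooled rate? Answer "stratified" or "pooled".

The stratified and pooled comparisons disagree (Curriculum X wins within each prior GPA band; Curriculum Y wins overall), so the answer turns on the causal role of prior GPA band.
Prior GPA band differs across teaching methods for reasons unrelated to any effect of the teaching method itself, and it separately predicts the outcome — a classic confounder. We must compare within prior GPA band levels.
Within each level — high prior GPA: 89.5% vs 68.8%; low prior GPA: 39.0% vs 27.2% — Curriculum X is higher every time.

stratified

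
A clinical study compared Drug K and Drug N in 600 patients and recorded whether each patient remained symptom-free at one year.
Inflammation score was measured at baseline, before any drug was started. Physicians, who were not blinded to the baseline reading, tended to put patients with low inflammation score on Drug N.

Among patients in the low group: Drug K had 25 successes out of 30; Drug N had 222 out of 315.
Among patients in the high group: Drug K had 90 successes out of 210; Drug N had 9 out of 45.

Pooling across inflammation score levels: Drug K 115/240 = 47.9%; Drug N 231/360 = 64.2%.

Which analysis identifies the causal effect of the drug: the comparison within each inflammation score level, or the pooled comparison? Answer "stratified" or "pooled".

stratified

Nothing the drug does changes inflammation score; the imbalance is an allocation artefact. With inflammation score also predicting the outcome, the pooled figure is confounded, and the within-stratum comparison is the causal one.
Within each level — low: 83.3% vs 70.5%; high: 42.9% vs 20.0% — Drug K is higher every time.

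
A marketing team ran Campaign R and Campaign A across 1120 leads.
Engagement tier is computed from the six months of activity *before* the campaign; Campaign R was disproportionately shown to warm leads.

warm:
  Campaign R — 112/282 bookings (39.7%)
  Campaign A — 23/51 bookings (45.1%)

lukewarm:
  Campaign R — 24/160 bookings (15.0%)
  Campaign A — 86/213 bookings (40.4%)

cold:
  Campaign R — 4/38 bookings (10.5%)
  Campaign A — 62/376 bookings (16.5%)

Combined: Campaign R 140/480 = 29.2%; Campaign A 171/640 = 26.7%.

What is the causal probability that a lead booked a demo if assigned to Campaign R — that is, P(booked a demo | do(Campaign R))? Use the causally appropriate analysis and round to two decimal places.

The engagement tier-specific comparison favours Campaign A throughout, but the pooled figures favour Campaign R. The question is whether to condition on engagement tier.
Engagement tier is set before the campaign has any effect — it is not caused by the campaign — and it independently drives the outcome. That makes it a confounder, so the causal comparison is within engagement tier levels.
Standardising Campaign R to the population engagement tier mix: 0.297·112/282 + 0.333·24/160 + 0.370·4/38 = 0.207.

0.21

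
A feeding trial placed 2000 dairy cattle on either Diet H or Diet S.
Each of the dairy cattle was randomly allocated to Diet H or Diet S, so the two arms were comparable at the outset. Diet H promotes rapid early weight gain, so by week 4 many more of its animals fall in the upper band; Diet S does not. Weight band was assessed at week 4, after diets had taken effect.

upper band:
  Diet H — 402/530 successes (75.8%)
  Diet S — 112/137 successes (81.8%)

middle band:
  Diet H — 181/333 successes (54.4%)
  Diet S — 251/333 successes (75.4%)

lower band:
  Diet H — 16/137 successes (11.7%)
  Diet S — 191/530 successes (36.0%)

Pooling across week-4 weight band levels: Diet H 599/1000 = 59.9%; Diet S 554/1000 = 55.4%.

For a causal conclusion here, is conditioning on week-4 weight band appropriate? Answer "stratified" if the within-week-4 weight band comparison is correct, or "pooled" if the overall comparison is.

Week-4 weight band is recorded after the diet and is itself shifted by it — it sits on the causal path from diet to outcome. Conditioning on a mediator would strip out part of the effect we want; the pooled comparison gives the total causal effect.
Pooled: Diet H 59.9% vs Diet S 55.4%; Diet H is higher overall.

pooled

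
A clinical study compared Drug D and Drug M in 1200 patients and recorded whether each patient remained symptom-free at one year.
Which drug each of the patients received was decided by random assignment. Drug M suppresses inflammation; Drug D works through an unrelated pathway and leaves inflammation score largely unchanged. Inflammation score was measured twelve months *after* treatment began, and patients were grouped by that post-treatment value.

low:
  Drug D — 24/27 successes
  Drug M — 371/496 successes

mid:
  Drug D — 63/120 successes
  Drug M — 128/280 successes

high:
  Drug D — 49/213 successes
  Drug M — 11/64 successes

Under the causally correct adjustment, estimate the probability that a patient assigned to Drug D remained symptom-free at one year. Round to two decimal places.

0.38

The distribution of inflammation score is itself part of what the drug does — it is an intermediate outcome. Holding it fixed would remove that part of the effect; the total effect is the pooled difference.
So P(outcome | do(Drug D)) is just the pooled rate for Drug D: 136/360 = 0.378.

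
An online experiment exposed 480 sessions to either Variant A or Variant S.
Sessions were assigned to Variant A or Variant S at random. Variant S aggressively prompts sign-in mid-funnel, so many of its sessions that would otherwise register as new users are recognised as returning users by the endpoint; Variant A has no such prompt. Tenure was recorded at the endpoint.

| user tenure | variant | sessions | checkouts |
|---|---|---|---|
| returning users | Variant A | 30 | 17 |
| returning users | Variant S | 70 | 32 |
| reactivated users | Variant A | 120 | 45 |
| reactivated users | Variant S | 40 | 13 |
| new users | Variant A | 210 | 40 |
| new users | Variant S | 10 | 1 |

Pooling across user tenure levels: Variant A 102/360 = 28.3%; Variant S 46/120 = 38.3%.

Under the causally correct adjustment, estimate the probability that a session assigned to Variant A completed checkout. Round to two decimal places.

User tenure is recorded after the variant and is itself shifted by it — it sits on the causal path from variant to outcome. Conditioning on a mediator would strip out part of the effect we want; the pooled comparison gives the total causal effect.
So P(outcome | do(Variant A)) is just the pooled rate for Variant A: 102/360 = 0.283.

0.28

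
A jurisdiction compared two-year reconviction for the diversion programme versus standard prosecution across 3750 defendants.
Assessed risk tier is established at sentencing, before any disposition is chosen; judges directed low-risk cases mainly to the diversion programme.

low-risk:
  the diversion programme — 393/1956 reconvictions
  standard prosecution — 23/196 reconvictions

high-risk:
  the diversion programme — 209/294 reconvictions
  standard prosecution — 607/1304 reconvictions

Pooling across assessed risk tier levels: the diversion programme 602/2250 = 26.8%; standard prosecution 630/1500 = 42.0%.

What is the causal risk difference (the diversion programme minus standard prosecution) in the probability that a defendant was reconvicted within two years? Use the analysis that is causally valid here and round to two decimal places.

+0.15

The stratified and pooled comparisons disagree (standard prosecution wins within each assessed risk tier; the diversion programme wins overall), so the answer turns on the causal role of assessed risk tier.
Assessed risk tier satisfies the back-door criterion: it is not a descendant of the disposition, and it blocks the spurious path from disposition to outcome. Adjusting for it (i.e., using the within-assessed risk tier rates) gives the causal effect.
Adjusting over the population distribution of assessed risk tier: 0.574·(0.201−0.117) + 0.426·(0.711−0.465) = +0.153.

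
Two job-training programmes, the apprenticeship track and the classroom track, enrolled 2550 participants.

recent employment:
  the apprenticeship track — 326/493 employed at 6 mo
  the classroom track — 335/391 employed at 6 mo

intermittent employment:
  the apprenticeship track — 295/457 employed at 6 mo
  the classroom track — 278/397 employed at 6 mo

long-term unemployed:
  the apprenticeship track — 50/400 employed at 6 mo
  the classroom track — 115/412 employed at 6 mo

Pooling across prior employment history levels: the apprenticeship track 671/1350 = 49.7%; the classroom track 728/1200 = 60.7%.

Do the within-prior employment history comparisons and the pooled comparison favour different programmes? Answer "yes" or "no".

Within each prior employment history level (recent employment 66.1% vs 85.7%; intermittent employment 64.6% vs 70.0%; long-term unemployed 12.5% vs 27.9%), the classroom track has the higher rate every time. Pooled: 49.7% vs 60.7% — the classroom track has the higher rate overall. They agree.

no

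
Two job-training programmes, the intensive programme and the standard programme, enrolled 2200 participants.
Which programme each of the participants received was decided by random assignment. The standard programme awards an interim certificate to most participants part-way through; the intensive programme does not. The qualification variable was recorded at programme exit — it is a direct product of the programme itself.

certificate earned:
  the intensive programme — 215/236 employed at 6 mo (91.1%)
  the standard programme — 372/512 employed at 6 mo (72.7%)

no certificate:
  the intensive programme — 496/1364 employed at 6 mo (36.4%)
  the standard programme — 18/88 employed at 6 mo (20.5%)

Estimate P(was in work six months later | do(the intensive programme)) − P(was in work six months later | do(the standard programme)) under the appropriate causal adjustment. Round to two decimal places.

Within every qualification attained during the programme level the intensive programme has the higher rate, yet pooled the standard programme does — Simpson's reversal.
Qualification attained during the programme here is a post-treatment variable shaped by the programme; conditioning on it would introduce bias rather than remove it. The overall comparison is the causal one.
The causal difference is the pooled difference: 0.444 − 0.650 = -0.206.

-0.21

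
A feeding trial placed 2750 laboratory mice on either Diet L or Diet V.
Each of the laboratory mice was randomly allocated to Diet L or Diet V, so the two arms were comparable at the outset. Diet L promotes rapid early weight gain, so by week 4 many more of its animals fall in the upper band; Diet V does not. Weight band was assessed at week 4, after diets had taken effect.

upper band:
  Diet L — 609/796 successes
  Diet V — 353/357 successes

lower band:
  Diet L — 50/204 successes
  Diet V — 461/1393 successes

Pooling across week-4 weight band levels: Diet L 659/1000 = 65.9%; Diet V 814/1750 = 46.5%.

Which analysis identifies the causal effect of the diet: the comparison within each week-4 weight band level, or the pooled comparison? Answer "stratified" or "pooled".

Week-4 weight band is recorded after the diet and is itself shifted by it — it sits on the causal path from diet to outcome. Conditioning on a mediator would strip out part of the effect we want; the pooled comparison gives the total causal effect.
Pooled: Diet L 65.9% vs Diet V 46.5%; Diet L is higher overall.

pooled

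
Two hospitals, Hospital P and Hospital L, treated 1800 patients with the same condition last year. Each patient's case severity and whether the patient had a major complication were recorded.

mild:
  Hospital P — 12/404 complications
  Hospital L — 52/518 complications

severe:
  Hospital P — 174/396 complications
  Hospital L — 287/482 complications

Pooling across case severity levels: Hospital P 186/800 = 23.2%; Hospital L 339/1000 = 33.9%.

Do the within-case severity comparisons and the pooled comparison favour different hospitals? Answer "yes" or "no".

Within each case severity level (mild 3.0% vs 10.0%; severe 43.9% vs 59.5%), Hospital P has the lower rate every time. Pooled: 23.2% vs 33.9% — Hospital P has the lower rate overall. They agree.

no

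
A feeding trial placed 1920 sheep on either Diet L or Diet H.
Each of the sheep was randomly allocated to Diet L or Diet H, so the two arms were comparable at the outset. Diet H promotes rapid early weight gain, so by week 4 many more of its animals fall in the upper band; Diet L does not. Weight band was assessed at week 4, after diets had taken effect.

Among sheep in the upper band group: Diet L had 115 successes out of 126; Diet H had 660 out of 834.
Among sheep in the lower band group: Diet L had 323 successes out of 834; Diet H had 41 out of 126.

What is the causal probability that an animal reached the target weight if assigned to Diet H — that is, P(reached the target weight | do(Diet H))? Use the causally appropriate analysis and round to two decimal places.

The distribution of week-4 weight band is itself part of what the diet does — it is an intermediate outcome. Holding it fixed would remove that part of the effect; the total effect is the pooled difference.
So P(outcome | do(Diet H)) is just the pooled rate for Diet H: 701/960 = 0.730.

0.73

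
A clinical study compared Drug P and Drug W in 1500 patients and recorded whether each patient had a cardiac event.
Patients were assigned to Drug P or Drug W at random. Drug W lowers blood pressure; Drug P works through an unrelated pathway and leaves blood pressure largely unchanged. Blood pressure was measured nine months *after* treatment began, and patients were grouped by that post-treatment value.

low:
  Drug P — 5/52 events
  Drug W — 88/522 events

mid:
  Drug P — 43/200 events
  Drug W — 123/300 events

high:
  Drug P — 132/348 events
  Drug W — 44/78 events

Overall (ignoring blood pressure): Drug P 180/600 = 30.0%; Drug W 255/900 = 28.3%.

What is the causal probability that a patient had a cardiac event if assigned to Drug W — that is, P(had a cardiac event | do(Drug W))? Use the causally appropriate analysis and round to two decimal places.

0.28

Blood pressure is recorded after the drug and is itself shifted by it — it sits on the causal path from drug to outcome. Conditioning on a mediator would strip out part of the effect we want; the pooled comparison gives the total causal effect.
So P(outcome | do(Drug W)) is just the pooled rate for Drug W: 255/900 = 0.283.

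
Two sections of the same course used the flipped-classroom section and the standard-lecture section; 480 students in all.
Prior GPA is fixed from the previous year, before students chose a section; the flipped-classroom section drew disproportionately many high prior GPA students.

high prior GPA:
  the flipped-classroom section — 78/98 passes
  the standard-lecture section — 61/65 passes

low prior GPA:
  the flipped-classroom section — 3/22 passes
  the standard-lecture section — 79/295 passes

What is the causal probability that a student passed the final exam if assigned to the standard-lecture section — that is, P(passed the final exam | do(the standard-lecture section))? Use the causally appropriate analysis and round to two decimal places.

0.50

Prior GPA band differs across teaching methods for reasons unrelated to any effect of the teaching method itself, and it separately predicts the outcome — a classic confounder. We must compare within prior GPA band levels.
Standardising the standard-lecture section to the population prior GPA band mix: 0.340·61/65 + 0.660·79/295 = 0.496.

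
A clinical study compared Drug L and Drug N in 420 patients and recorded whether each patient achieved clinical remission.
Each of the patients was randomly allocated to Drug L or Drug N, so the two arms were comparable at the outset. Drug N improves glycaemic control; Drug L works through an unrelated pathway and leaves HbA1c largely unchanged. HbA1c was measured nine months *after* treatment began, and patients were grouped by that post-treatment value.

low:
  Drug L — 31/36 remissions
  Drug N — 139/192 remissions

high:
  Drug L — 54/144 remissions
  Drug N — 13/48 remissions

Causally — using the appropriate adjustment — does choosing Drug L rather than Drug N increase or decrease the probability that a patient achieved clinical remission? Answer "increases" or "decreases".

decreases

HbA1c is downstream of the drug. One should not condition on a consequence of treatment, so the overall rates are the right comparison.
Pooled: Drug L 47.2% vs Drug N 63.3%; Drug N is higher overall.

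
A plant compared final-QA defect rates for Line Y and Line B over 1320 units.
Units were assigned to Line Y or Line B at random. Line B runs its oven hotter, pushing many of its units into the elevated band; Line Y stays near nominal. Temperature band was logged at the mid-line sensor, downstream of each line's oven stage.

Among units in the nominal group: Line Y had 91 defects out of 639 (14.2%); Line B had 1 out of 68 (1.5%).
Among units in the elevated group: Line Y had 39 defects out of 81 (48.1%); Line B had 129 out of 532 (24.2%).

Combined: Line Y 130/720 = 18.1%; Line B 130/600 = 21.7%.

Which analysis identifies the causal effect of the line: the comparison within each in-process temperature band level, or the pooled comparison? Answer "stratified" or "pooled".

pooled

Within every in-process temperature band level Line B has the lower rate, yet pooled Line Y does — Simpson's reversal.
In-process temperature band here is a post-treatment variable shaped by the line; conditioning on it would introduce bias rather than remove it. The overall comparison is the causal one.
Pooled: Line Y 18.1% vs Line B 21.7%; Line Y is lower overall.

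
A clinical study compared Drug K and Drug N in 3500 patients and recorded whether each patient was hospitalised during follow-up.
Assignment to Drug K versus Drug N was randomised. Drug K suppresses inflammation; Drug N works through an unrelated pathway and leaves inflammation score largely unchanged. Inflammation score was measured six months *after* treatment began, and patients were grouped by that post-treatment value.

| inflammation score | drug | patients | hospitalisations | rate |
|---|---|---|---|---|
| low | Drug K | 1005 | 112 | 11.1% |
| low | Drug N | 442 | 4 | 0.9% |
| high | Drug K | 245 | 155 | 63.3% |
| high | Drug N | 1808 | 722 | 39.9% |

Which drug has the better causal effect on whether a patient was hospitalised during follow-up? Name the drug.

Drug K

The inflammation score-specific comparison favours Drug N throughout, but the pooled figures favour Drug K. The question is whether to condition on inflammation score.
Inflammation score is recorded after the drug and is itself shifted by it — it sits on the causal path from drug to outcome. Conditioning on a mediator would strip out part of the effect we want; the pooled comparison gives the total causal effect.
Pooled: Drug K 21.4% vs Drug N 32.3%; Drug K is lower overall.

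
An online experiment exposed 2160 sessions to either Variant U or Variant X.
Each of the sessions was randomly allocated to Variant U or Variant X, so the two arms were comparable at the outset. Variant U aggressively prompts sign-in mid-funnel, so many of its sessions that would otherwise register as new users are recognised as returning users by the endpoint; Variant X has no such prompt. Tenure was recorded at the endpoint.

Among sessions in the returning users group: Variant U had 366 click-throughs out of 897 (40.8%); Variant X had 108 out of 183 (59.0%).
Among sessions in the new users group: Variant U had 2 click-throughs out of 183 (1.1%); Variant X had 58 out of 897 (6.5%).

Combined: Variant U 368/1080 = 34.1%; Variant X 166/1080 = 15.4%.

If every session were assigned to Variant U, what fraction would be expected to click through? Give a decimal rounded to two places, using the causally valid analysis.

0.34

Within every user tenure level Variant X has the higher rate, yet pooled Variant U does — Simpson's reversal.
User tenure is recorded after the variant and is itself shifted by it — it sits on the causal path from variant to outcome. Conditioning on a mediator would strip out part of the effect we want; the pooled comparison gives the total causal effect.
So P(outcome | do(Variant U)) is just the pooled rate for Variant U: 368/1080 = 0.341.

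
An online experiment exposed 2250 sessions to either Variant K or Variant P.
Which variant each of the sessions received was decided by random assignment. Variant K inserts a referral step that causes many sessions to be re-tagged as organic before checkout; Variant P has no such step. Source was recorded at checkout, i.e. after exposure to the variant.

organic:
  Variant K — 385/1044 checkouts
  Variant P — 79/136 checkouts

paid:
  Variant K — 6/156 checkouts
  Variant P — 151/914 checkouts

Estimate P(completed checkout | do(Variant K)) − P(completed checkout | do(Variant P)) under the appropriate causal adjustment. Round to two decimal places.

The distribution of traffic source is itself part of what the variant does — it is an intermediate outcome. Holding it fixed would remove that part of the effect; the total effect is the pooled difference.
The causal difference is the pooled difference: 0.326 − 0.219 = +0.107.

+0.11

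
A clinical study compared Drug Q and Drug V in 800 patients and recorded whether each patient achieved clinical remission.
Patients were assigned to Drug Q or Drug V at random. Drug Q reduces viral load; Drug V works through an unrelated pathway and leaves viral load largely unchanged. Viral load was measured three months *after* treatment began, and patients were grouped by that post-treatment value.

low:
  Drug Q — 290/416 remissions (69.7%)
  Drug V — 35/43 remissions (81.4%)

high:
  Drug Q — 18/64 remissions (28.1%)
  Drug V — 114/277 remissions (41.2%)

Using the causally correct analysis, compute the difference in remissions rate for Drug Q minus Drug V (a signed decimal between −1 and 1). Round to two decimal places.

+0.18

The stratified and pooled comparisons disagree (Drug V wins within each viral load; Drug Q wins overall), so the answer turns on the causal role of viral load.
Viral load lies on the pathway drug → viral load → outcome, so adjusting for it blocks the indirect effect. For the total causal effect of drug, use the unadjusted pooled rates.
The causal difference is the pooled difference: 0.642 − 0.466 = +0.176.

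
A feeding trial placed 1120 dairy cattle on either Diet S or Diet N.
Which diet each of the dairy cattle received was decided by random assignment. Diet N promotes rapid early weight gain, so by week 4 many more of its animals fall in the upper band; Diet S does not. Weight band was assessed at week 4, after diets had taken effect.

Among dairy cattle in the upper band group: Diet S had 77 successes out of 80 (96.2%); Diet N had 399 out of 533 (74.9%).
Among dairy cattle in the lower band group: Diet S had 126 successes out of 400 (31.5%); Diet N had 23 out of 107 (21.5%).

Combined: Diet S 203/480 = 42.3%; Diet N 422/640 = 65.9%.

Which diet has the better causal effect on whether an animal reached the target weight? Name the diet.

Week-4 weight band is recorded after the diet and is itself shifted by it — it sits on the causal path from diet to outcome. Conditioning on a mediator would strip out part of the effect we want; the pooled comparison gives the total causal effect.
Pooled: Diet S 42.3% vs Diet N 65.9%; Diet N is higher overall.

Diet N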